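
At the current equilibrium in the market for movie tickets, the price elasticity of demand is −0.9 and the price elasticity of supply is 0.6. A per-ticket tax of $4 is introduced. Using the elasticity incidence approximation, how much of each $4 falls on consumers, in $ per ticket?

Consumers bear ≈ $1.6 per ticket.

Incidence ratio: consumers' share ≈ εs / (εs + |εd|) = 0.6 / (0.6 + 0.9) = 0.4.
So consumers bear ≈ 0.4 × $4 = $1.6; suppliers bear $2.4.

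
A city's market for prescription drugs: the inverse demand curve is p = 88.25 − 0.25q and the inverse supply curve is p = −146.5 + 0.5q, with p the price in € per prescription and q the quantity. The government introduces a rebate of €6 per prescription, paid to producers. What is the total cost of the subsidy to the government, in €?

Government outlay = €1926.

Inverting to q(p) form: qd = 353 − 4p; qs = 2p + 293.
Without the subsidy, 353 − 4p = 2p + 293 gives 6p = 60, so p* = €10 and q* = 313.
With a per-unit subsidy paid to producers, each receives p + 6 per unit sold, so supply becomes qs = 2(p + 6) + 293.
Solving gives q = 321 with consumers paying €8 and producers receiving €14 (the €6 wedge).
Outlay = t · Q = 6 · 321 = €1926.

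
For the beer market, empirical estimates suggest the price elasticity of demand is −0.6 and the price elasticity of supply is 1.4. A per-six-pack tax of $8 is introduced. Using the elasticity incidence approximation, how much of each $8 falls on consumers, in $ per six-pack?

Consumers bear ≈ $5.6 per six-pack.

Incidence ratio: consumers' share ≈ εs / (εs + |εd|) = 1.4 / (1.4 + 0.6) = 0.7.
So consumers bear ≈ 0.7 × $8 = $5.6; suppliers bear $2.4.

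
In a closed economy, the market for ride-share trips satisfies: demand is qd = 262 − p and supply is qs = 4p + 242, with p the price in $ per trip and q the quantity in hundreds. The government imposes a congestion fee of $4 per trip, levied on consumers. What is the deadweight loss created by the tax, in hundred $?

Deadweight loss = $6.4 hundred.

Before the tax: set 262 − p = 4p + 242 → p* = $4, q* = 258.
With the tax collected from consumers, demand (in seller-price terms) shifts: qd = 262 − (p + 4).
New equilibrium: consumers pay $7.2, producers receive $3.2, q = 254.8. (Wedge: pb − ps = 4.)
Quantity falls by |ΔQ| = |258 − 254.8| = 3.2.
DWL = ½ · t · |ΔQ| = ½ · 4 · 3.2 = $6.4.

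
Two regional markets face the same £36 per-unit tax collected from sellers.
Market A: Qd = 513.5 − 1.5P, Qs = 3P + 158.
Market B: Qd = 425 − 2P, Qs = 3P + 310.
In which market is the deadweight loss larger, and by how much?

Market A: pre-tax P* = £79, Q* = 395; post-tax Q = 359; deadweight loss = £648.
Market B: pre-tax P* = £23, Q* = 379; post-tax Q = 335.8; deadweight loss = £777.6.
Difference: £648 vs £777.6 → market B is larger by £129.6.

Market B, by £129.6.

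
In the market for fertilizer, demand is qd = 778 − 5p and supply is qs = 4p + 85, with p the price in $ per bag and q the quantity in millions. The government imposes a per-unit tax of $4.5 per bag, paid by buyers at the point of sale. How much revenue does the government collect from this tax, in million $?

Without the tax, 778 − 5p = 4p + 85 gives 9p = 693, so p* = $77 and q* = 393.
With the tax collected from buyers, demand (in seller-price terms) shifts: qd = 778 − 5(p + 4.5).
Solving gives q = 383 with buyers paying $79 and producers receiving $74.5 (the $4.5 wedge).
Revenue = t · Q = 4.5 · 383 = $1723.5.

Tax revenue = $1723.5 million.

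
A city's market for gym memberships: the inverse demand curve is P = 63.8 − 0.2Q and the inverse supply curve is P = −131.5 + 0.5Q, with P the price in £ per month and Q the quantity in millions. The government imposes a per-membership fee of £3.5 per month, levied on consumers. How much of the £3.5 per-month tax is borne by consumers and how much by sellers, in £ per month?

Inverting to Q(P) form: Qd = 319 − 5P; Qs = 2P + 263.
Without the tax, 319 − 5P = 2P + 263 gives 7P = 56, so P* = £8 and Q* = 279.
With the tax collected from consumers, demand (in seller-price terms) shifts: Qd = 319 − 5(P + 3.5).
Solving gives Q = 274 with consumers paying £9 and sellers receiving £5.5 (the £3.5 wedge).
Burden on consumers: £1; on sellers: £2.5. (They sum to £3.5.)

Consumers bear £1 per month; sellers bear £2.5 per month.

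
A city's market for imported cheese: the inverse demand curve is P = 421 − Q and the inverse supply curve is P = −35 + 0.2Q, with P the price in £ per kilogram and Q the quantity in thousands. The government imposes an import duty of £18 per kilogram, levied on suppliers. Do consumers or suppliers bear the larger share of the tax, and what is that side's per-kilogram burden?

Rewrite in direct form: Qd = 421 − P and Qs = 5P + 175.
Before the tax: set 421 − P = 5P + 175 → P* = £41, Q* = 380.
With the tax collected from suppliers, supply shifts: Qs = 5(P − 18) + 175.
New equilibrium: consumers pay £56, suppliers receive £38, Q = 365. (Wedge: Pb − Ps = 18.)
Per-kilogram burden: consumers £15, suppliers £3.
Consumers take the larger share because demand is less price-elastic here (demand slope 1 vs supply slope 5).

Consumers bear the larger share: £15 per kilogram.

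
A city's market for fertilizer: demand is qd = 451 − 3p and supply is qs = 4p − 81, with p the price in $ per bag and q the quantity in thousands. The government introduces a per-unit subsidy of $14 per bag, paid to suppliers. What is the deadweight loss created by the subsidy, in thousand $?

Before the subsidy: set 451 − 3p = 4p − 81 → p* = $76, q* = 223.
With a per-unit subsidy paid to suppliers, each receives p + 14 per unit sold, so supply becomes qs = 4(p + 14) − 81.
Solving gives q = 247 with consumers paying $68 and suppliers receiving $82 (the $14 wedge).
Quantity rises by |ΔQ| = |223 − 247| = 24.
DWL = ½ · t · |ΔQ| = ½ · 14 · 24 = $168.

Deadweight loss = $168 thousand.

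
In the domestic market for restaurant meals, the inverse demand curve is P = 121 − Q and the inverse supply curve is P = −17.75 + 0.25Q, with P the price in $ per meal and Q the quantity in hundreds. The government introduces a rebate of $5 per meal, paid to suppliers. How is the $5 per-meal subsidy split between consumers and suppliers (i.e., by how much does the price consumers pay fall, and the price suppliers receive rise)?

Inverting to Q(P) form: Qd = 121 − P; Qs = 4P + 71.
Before the subsidy: set 121 − P = 4P + 71 → P* = $10, Q* = 111.
With a per-unit subsidy paid to suppliers, each receives P + 5 per unit sold, so supply becomes Qs = 4(P + 5) + 71.
Solving gives Q = 115 with consumers paying $6 and suppliers receiving $11 (the $5 wedge).
Gain to consumers: $4; to suppliers: $1. (They sum to $5.)

Consumers gain $4 per meal; suppliers gain $1 per meal.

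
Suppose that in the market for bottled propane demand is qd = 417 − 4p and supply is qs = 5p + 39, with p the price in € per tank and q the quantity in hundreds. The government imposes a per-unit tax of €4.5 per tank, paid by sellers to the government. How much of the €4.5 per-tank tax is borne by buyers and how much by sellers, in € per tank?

Buyers bear €2.5 per tank; sellers bear €2 per tank.

Before the tax: set 417 − 4p = 5p + 39 → p* = €42, q* = 249.
With the tax collected from sellers, supply shifts: qs = 5(p − 4.5) + 39.
Solving gives q = 239 with buyers paying €44.5 and sellers receiving €40 (the €4.5 wedge).
Burden on buyers: €2.5; on sellers: €2. (They sum to €4.5.)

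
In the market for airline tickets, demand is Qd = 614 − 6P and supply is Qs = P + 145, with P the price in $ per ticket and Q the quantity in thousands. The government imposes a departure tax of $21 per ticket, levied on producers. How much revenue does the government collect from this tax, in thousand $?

Tax revenue = $4074 thousand.

Before the tax: set 614 − 6P = P + 145 → P* = $67, Q* = 212.
With the tax collected from producers, supply shifts: Qs = (P − 21) + 145.
New equilibrium: buyers pay $70, producers receive $49, Q = 194. (Wedge: Pb − Ps = 21.)
Revenue = t · Q = 21 · 194 = $4074.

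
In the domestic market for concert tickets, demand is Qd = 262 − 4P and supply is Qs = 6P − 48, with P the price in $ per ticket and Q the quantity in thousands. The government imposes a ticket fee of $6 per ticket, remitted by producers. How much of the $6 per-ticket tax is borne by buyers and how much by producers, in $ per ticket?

Buyers bear $3.6 per ticket; producers bear $2.4 per ticket.

Without the tax, 262 − 4P = 6P − 48 gives 10P = 310, so P* = $31 and Q* = 138.
With the tax collected from producers, supply shifts: Qs = 6(P − 6) − 48.
New equilibrium: buyers pay $34.6, producers receive $28.6, Q = 123.6. (Wedge: Pb − Ps = 6.)
Burden on buyers: $3.6; on producers: $2.4. (They sum to $6.)
The less price-elastic side of the market bears the larger share of a per-unit tax.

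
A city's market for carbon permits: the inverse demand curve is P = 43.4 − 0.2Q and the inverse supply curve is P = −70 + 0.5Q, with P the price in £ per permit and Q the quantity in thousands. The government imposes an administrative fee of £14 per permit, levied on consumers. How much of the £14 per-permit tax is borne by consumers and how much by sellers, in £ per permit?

Consumers bear £4 per permit; sellers bear £10 per permit.

Rewrite in direct form: Qd = 217 − 5P and Qs = 2P + 140.
Without the tax, 217 − 5P = 2P + 140 gives 7P = 77, so P* = £11 and Q* = 162.
With the tax collected from consumers, demand (in seller-price terms) shifts: Qd = 217 − 5(P + 14).
Solving gives Q = 142 with consumers paying £15 and sellers receiving £1 (the £14 wedge).
Burden on consumers: £4; on sellers: £10. (They sum to £14.)
The less price-elastic side of the market bears the larger share of a per-unit tax.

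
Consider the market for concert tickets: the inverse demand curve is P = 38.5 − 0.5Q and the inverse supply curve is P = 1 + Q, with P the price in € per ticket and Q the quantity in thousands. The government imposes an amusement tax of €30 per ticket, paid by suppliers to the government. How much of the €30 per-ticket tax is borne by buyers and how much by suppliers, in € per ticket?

Inverting to Q(P) form: Qd = 77 − 2P; Qs = P − 1.
Before the tax: set 77 − 2P = P − 1 → P* = €26, Q* = 25.
With the tax collected from suppliers, supply shifts: Qs = (P − 30) − 1.
Solving gives Q = 5 with buyers paying €36 and suppliers receiving €6 (the €30 wedge).
Burden on buyers: €10; on suppliers: €20. (They sum to €30.)
The less price-elastic side of the market bears the larger share of a per-unit tax.

Buyers bear €10 per ticket; suppliers bear €20 per ticket.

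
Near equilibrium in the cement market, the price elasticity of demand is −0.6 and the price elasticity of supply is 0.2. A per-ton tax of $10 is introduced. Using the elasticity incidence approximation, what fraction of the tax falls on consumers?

Incidence ratio: consumers' share ≈ εs / (εs + |εd|) = 0.2 / (0.2 + 0.6) = 0.25.
Supply is the less elastic side, so consumers bear the smaller share.

Consumers' share ≈ 0.25.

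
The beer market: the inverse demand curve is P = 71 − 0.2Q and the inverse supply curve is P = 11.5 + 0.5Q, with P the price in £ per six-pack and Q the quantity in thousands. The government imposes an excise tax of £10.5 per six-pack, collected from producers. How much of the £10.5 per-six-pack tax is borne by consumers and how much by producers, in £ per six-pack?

Consumers bear £3 per six-pack; producers bear £7.5 per six-pack.

Rewrite in direct form: Qd = 355 − 5P and Qs = 2P − 23.
Without the tax, 355 − 5P = 2P − 23 gives 7P = 378, so P* = £54 and Q* = 85.
With the tax collected from producers, supply shifts: Qs = 2(P − 10.5) − 23.
Solving gives Q = 70 with consumers paying £57 and producers receiving £46.5 (the £10.5 wedge).
Burden on consumers: £3; on producers: £7.5. (They sum to £10.5.)
The less price-elastic side of the market bears the larger share of a per-unit tax.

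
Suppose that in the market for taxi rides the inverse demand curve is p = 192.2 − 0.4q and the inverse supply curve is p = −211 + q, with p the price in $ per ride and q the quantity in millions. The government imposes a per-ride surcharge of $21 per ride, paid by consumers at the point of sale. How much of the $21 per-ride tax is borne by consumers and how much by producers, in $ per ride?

Rewrite in direct form: qd = 480.5 − 2.5p and qs = p + 211.
Without the tax, 480.5 − 2.5p = p + 211 gives 3.5p = 269.5, so p* = $77 and q* = 288.
With the tax collected from consumers, demand (in seller-price terms) shifts: qd = 480.5 − 2.5(p + 21).
New equilibrium: consumers pay $83, producers receive $62, q = 273. (Wedge: pb − ps = 21.)
Burden on consumers: $6; on producers: $15. (They sum to $21.)

Consumers bear $6 per ride; producers bear $15 per ride.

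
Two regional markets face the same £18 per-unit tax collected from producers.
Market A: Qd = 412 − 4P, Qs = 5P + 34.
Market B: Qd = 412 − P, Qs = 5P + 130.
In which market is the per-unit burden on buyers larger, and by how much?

Market A: pre-tax P* = £42, Q* = 244; post-tax Q = 204; per-unit burden on buyers = £10.
Market B: pre-tax P* = £47, Q* = 365; post-tax Q = 350; per-unit burden on buyers = £15.
Difference: £10 vs £15 → market B is larger by £5.

Market B, by £5.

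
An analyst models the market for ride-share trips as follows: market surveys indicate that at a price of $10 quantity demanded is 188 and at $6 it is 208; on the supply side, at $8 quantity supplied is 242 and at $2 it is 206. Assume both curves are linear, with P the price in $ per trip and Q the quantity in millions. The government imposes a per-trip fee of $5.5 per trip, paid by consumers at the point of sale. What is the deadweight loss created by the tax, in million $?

Demand slope: (208 − 188)/(6 − 10) = -5, so Qd = 238 − 5P.
Supply slope: (206 − 242)/(2 − 8) = 6, so Qs = 6P + 194.
Before the tax: set 238 − 5P = 6P + 194 → P* = $4, Q* = 218.
With the tax collected from consumers, demand (in seller-price terms) shifts: Qd = 238 − 5(P + 5.5).
Solving gives Q = 203 with consumers paying $7 and sellers receiving $1.5 (the $5.5 wedge).
Quantity falls by |ΔQ| = |218 − 203| = 15.
DWL = ½ · t · |ΔQ| = ½ · 5.5 · 15 = $41.25.

Deadweight loss = $41.25 million.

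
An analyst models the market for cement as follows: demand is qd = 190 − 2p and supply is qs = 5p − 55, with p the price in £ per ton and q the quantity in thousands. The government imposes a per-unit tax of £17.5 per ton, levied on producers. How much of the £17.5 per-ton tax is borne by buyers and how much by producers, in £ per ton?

Without the tax, 190 − 2p = 5p − 55 gives 7p = 245, so p* = £35 and q* = 120.
With the tax collected from producers, supply shifts: qs = 5(p − 17.5) − 55.
New equilibrium: buyers pay £47.5, producers receive £30, q = 95. (Wedge: pb − ps = 17.5.)
Burden on buyers: £12.5; on producers: £5. (They sum to £17.5.)

Buyers bear £12.5 per ton; producers bear £5 per ton.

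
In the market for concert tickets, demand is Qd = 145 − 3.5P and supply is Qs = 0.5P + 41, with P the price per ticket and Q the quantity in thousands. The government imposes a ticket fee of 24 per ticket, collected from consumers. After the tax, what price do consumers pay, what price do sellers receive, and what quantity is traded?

Consumers pay 29; sellers receive 5; quantity = 43.5.

Before the tax: set 145 − 3.5P = 0.5P + 41 → P* = 26, Q* = 54.
With the tax collected from consumers, demand (in seller-price terms) shifts: Qd = 145 − 3.5(P + 24).
New equilibrium: consumers pay 29, sellers receive 5, Q = 43.5. (Wedge: Pb − Ps = 24.)
The less price-elastic side of the market bears the larger share of a per-unit tax.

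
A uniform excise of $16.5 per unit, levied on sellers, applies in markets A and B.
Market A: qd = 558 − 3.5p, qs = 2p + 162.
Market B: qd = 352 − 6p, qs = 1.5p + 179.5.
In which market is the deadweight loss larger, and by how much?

Market A: pre-tax p* = $72, q* = 306; post-tax q = 285; deadweight loss = $173.25.
Market B: pre-tax p* = $23, q* = 214; post-tax q = 194.2; deadweight loss = $163.35.
Difference: $173.25 vs $163.35 → market A is larger by $9.9.

Market A, by $9.9.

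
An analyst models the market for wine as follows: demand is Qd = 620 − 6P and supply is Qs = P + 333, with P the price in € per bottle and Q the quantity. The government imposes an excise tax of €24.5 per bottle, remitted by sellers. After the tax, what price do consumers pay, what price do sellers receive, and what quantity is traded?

Consumers pay €44.5; sellers receive €20; quantity = 353.

Before the tax: set 620 − 6P = P + 333 → P* = €41, Q* = 374.
With the tax collected from sellers, supply shifts: Qs = (P − 24.5) + 333.
Solving gives Q = 353 with consumers paying €44.5 and sellers receiving €20 (the €24.5 wedge).
The less price-elastic side of the market bears the larger share of a per-unit tax.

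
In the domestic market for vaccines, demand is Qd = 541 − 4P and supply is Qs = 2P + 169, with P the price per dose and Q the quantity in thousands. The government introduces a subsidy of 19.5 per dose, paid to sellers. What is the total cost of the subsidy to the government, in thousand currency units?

Government outlay = 6220.5 thousand.

Without the subsidy, 541 − 4P = 2P + 169 gives 6P = 372, so P* = 62 and Q* = 293.
With a per-unit subsidy paid to sellers, each receives P + 19.5 per unit sold, so supply becomes Qs = 2(P + 19.5) + 169.
Solving gives Q = 319 with consumers paying 55.5 and sellers receiving 75 (the 19.5 wedge).
Outlay = t · Q = 19.5 · 319 = 6220.5.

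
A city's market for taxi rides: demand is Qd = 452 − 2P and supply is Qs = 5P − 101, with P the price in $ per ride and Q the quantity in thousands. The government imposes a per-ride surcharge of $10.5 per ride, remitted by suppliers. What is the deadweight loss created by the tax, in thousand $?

Deadweight loss = $78.75 thousand.

Before the tax: set 452 − 2P = 5P − 101 → P* = $79, Q* = 294.
With the tax collected from suppliers, supply shifts: Qs = 5(P − 10.5) − 101.
Solving gives Q = 279 with buyers paying $86.5 and suppliers receiving $76 (the $10.5 wedge).
Quantity falls by |ΔQ| = |294 − 279| = 15.
DWL = ½ · t · |ΔQ| = ½ · 10.5 · 15 = $78.75.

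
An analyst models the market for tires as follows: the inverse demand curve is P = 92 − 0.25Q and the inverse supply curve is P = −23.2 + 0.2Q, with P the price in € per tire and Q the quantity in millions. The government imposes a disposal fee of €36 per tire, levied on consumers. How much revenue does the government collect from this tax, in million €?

Tax revenue = €6336 million.

Inverting to Q(P) form: Qd = 368 − 4P; Qs = 5P + 116.
Without the tax, 368 − 4P = 5P + 116 gives 9P = 252, so P* = €28 and Q* = 256.
With the tax collected from consumers, demand (in seller-price terms) shifts: Qd = 368 − 4(P + 36).
Solving gives Q = 176 with consumers paying €48 and producers receiving €12 (the €36 wedge).
Revenue = t · Q = 36 · 176 = €6336.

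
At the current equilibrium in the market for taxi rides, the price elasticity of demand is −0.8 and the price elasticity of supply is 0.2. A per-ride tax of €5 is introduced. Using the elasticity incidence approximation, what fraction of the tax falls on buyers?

Buyers' share ≈ 0.2.

Incidence ratio: buyers' share ≈ εs / (εs + |εd|) = 0.2 / (0.2 + 0.8) = 0.2.
Supply is the less elastic side, so buyers bear the smaller share.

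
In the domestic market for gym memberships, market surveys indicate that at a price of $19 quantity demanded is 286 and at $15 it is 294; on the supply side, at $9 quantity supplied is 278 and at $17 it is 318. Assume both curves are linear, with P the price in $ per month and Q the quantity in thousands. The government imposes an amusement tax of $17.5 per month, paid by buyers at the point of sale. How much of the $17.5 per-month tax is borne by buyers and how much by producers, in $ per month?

Buyers bear $12.5 per month; producers bear $5 per month.

Demand slope: (294 − 286)/(15 − 19) = -2, so Qd = 324 − 2P.
Supply slope: (318 − 278)/(17 − 9) = 5, so Qs = 5P + 233.
Without the tax, 324 − 2P = 5P + 233 gives 7P = 91, so P* = $13 and Q* = 298.
With the tax collected from buyers, demand (in seller-price terms) shifts: Qd = 324 − 2(P + 17.5).
Solving gives Q = 273 with buyers paying $25.5 and producers receiving $8 (the $17.5 wedge).
Burden on buyers: $12.5; on producers: $5. (They sum to $17.5.)
The less price-elastic side of the market bears the larger share of a per-unit tax.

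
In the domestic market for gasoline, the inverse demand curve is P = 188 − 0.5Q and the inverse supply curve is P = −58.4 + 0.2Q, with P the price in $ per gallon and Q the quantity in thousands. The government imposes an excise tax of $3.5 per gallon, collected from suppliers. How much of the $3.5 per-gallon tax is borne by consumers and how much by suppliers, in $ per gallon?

Consumers bear $2.5 per gallon; suppliers bear $1 per gallon.

Inverting to Q(P) form: Qd = 376 − 2P; Qs = 5P + 292.
Before the tax: set 376 − 2P = 5P + 292 → P* = $12, Q* = 352.
With the tax collected from suppliers, supply shifts: Qs = 5(P − 3.5) + 292.
Solving gives Q = 347 with consumers paying $14.5 and suppliers receiving $11 (the $3.5 wedge).
Burden on consumers: $2.5; on suppliers: $1. (They sum to $3.5.)
The less price-elastic side of the market bears the larger share of a per-unit tax.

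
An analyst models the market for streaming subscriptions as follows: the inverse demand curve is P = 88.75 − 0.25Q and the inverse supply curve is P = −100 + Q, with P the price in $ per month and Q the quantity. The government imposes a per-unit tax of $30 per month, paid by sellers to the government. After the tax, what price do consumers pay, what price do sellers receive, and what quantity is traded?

Inverting to Q(P) form: Qd = 355 − 4P; Qs = P + 100.
Before the tax: set 355 − 4P = P + 100 → P* = $51, Q* = 151.
With the tax collected from sellers, supply shifts: Qs = (P − 30) + 100.
Solving gives Q = 127 with consumers paying $57 and sellers receiving $27 (the $30 wedge).

Consumers pay $57; sellers receive $27; quantity = 127.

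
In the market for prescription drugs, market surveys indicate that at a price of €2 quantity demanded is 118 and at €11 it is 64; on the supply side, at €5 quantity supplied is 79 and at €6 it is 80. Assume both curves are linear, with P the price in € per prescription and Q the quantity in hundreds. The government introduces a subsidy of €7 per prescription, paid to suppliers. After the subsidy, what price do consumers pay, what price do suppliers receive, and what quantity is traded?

Consumers pay €7; suppliers receive €14; quantity = 88.

Demand slope: (64 − 118)/(11 − 2) = -6, so Qd = 130 − 6P.
Supply slope: (80 − 79)/(6 − 5) = 1, so Qs = P + 74.
Before the subsidy: set 130 − 6P = P + 74 → P* = €8, Q* = 82.
With a per-unit subsidy paid to suppliers, each receives P + 7 per unit sold, so supply becomes Qs = (P + 7) + 74.
New equilibrium: consumers pay €7, suppliers receive €14, Q = 88. (Wedge: Pb − Ps = −7.)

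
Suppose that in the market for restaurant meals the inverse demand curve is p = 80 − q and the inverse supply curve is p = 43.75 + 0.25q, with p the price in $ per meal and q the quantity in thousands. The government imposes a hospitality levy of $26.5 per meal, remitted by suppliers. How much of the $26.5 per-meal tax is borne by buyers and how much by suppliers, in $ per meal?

Buyers bear $21.2 per meal; suppliers bear $5.3 per meal.

Rewrite in direct form: qd = 80 − p and qs = 4p − 175.
Without the tax, 80 − p = 4p − 175 gives 5p = 255, so p* = $51 and q* = 29.
With the tax collected from suppliers, supply shifts: qs = 4(p − 26.5) − 175.
Solving gives q = 7.8 with buyers paying $72.2 and suppliers receiving $45.7 (the $26.5 wedge).
Burden on buyers: $21.2; on suppliers: $5.3. (They sum to $26.5.)
The less price-elastic side of the market bears the larger share of a per-unit tax.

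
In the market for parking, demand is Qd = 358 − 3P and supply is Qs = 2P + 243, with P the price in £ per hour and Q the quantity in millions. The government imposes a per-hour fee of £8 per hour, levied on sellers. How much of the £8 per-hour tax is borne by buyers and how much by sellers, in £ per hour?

Buyers bear £3.2 per hour; sellers bear £4.8 per hour.

Before the tax: set 358 − 3P = 2P + 243 → P* = £23, Q* = 289.
With the tax collected from sellers, supply shifts: Qs = 2(P − 8) + 243.
New equilibrium: buyers pay £26.2, sellers receive £18.2, Q = 279.4. (Wedge: Pb − Ps = 8.)
Burden on buyers: £3.2; on sellers: £4.8. (They sum to £8.)
The less price-elastic side of the market bears the larger share of a per-unit tax.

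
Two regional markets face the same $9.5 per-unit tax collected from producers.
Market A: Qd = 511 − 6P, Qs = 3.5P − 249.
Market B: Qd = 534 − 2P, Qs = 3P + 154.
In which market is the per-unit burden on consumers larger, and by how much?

Market B, by $2.2.

Market A: pre-tax P* = $80, Q* = 31; post-tax Q = 10; per-unit burden on consumers = $3.5.
Market B: pre-tax P* = $76, Q* = 382; post-tax Q = 370.6; per-unit burden on consumers = $5.7.
Difference: $3.5 vs $5.7 → market B is larger by $2.2.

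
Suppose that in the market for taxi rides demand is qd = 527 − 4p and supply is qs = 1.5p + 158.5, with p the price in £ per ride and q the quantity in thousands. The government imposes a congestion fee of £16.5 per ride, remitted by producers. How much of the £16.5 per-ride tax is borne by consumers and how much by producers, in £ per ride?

Consumers bear £4.5 per ride; producers bear £12 per ride.

Before the tax: set 527 − 4p = 1.5p + 158.5 → p* = £67, q* = 259.
With the tax collected from producers, supply shifts: qs = 1.5(p − 16.5) + 158.5.
Solving gives q = 241 with consumers paying £71.5 and producers receiving £55 (the £16.5 wedge).
Burden on consumers: £4.5; on producers: £12. (They sum to £16.5.)
The less price-elastic side of the market bears the larger share of a per-unit tax.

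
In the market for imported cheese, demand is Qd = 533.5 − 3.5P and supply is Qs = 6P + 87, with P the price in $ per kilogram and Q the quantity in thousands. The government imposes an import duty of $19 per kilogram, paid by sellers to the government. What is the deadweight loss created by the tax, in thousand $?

Deadweight loss = $399 thousand.

Without the tax, 533.5 − 3.5P = 6P + 87 gives 9.5P = 446.5, so P* = $47 and Q* = 369.
With the tax collected from sellers, supply shifts: Qs = 6(P − 19) + 87.
New equilibrium: buyers pay $59, sellers receive $40, Q = 327. (Wedge: Pb − Ps = 19.)
Quantity falls by |ΔQ| = |369 − 327| = 42.
DWL = ½ · t · |ΔQ| = ½ · 19 · 42 = $399.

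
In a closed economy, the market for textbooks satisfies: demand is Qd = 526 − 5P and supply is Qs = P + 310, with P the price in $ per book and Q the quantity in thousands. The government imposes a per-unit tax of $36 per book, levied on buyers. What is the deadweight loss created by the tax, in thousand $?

Deadweight loss = $540 thousand.

Before the tax: set 526 − 5P = P + 310 → P* = $36, Q* = 346.
With the tax collected from buyers, demand (in seller-price terms) shifts: Qd = 526 − 5(P + 36).
Solving gives Q = 316 with buyers paying $42 and sellers receiving $6 (the $36 wedge).
Quantity falls by |ΔQ| = |346 − 316| = 30.
DWL = ½ · t · |ΔQ| = ½ · 36 · 30 = $540.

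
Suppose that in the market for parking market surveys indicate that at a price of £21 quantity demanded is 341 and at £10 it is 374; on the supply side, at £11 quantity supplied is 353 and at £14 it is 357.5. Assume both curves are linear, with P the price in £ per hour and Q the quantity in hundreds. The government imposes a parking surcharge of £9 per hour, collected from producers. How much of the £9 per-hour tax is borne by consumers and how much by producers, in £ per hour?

Demand slope: (374 − 341)/(10 − 21) = -3, so Qd = 404 − 3P.
Supply slope: (357.5 − 353)/(14 − 11) = 1.5, so Qs = 1.5P + 336.5.
Before the tax: set 404 − 3P = 1.5P + 336.5 → P* = £15, Q* = 359.
With the tax collected from producers, supply shifts: Qs = 1.5(P − 9) + 336.5.
New equilibrium: consumers pay £18, producers receive £9, Q = 350. (Wedge: Pb − Ps = 9.)
Burden on consumers: £3; on producers: £6. (They sum to £9.)
The less price-elastic side of the market bears the larger share of a per-unit tax.

Consumers bear £3 per hour; producers bear £6 per hour.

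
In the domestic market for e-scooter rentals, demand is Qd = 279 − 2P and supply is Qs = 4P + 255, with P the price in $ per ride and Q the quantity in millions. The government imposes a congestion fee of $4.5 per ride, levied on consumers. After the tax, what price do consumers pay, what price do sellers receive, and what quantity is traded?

Consumers pay $7; sellers receive $2.5; quantity = 265.

Before the tax: set 279 − 2P = 4P + 255 → P* = $4, Q* = 271.
With the tax collected from consumers, demand (in seller-price terms) shifts: Qd = 279 − 2(P + 4.5).
Solving gives Q = 265 with consumers paying $7 and sellers receiving $2.5 (the $4.5 wedge).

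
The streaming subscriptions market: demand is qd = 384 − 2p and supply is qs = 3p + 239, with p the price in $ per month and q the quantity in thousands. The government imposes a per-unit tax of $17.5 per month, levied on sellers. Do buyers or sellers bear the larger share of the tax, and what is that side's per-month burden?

Buyers bear the larger share: $10.5 per month.

Before the tax: set 384 − 2p = 3p + 239 → p* = $29, q* = 326.
With the tax collected from sellers, supply shifts: qs = 3(p − 17.5) + 239.
New equilibrium: buyers pay $39.5, sellers receive $22, q = 305. (Wedge: pb − ps = 17.5.)
Per-month burden: buyers $10.5, sellers $7.
Buyers take the larger share because demand is less price-elastic here (demand slope 2 vs supply slope 3).
The less price-elastic side of the market bears the larger share of a per-unit tax.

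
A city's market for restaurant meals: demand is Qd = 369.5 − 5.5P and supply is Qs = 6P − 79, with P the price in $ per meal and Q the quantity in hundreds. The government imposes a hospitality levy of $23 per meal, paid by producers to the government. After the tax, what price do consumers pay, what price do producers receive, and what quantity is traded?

Without the tax, 369.5 − 5.5P = 6P − 79 gives 11.5P = 448.5, so P* = $39 and Q* = 155.
With the tax collected from producers, supply shifts: Qs = 6(P − 23) − 79.
Solving gives Q = 89 with consumers paying $51 and producers receiving $28 (the $23 wedge).
The less price-elastic side of the market bears the larger share of a per-unit tax.

Consumers pay $51; producers receive $28; quantity = 89.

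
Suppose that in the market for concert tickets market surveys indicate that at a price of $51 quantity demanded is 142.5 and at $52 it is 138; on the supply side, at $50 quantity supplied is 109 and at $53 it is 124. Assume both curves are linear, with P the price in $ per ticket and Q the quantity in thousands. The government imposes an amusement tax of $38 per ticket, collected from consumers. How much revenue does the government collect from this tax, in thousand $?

Demand slope: (138 − 142.5)/(52 − 51) = -4.5, so Qd = 372 − 4.5P.
Supply slope: (124 − 109)/(53 − 50) = 5, so Qs = 5P − 141.
Before the tax: set 372 − 4.5P = 5P − 141 → P* = $54, Q* = 129.
With the tax collected from consumers, demand (in seller-price terms) shifts: Qd = 372 − 4.5(P + 38).
Solving gives Q = 39 with consumers paying $74 and producers receiving $36 (the $38 wedge).
Revenue = t · Q = 38 · 39 = $1482.

Tax revenue = $1482 thousand.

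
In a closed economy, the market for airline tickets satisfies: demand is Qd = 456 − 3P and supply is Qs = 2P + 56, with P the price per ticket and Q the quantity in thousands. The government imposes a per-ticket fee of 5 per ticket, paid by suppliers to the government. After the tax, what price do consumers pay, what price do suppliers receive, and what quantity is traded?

Before the tax: set 456 − 3P = 2P + 56 → P* = 80, Q* = 216.
With the tax collected from suppliers, supply shifts: Qs = 2(P − 5) + 56.
New equilibrium: consumers pay 82, suppliers receive 77, Q = 210. (Wedge: Pb − Ps = 5.)

Consumers pay 82; suppliers receive 77; quantity = 210.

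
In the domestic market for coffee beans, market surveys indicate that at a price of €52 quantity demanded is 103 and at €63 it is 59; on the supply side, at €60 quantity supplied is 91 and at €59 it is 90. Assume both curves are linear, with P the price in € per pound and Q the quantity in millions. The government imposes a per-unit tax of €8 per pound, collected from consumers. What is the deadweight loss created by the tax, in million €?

Demand slope: (59 − 103)/(63 − 52) = -4, so Qd = 311 − 4P.
Supply slope: (90 − 91)/(59 − 60) = 1, so Qs = P + 31.
Before the tax: set 311 − 4P = P + 31 → P* = €56, Q* = 87.
With the tax collected from consumers, demand (in seller-price terms) shifts: Qd = 311 − 4(P + 8).
Solving gives Q = 80.6 with consumers paying €57.6 and suppliers receiving €49.6 (the €8 wedge).
Quantity falls by |ΔQ| = |87 − 80.6| = 6.4.
DWL = ½ · t · |ΔQ| = ½ · 8 · 6.4 = €25.6.

Deadweight loss = €25.6 million.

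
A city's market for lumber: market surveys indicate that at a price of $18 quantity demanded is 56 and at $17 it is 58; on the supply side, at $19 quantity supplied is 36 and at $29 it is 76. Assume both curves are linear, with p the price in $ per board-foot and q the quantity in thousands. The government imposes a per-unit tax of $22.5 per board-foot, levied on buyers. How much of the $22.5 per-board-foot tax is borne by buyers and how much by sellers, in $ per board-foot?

Demand slope: (58 − 56)/(17 − 18) = -2, so qd = 92 − 2p.
Supply slope: (76 − 36)/(29 − 19) = 4, so qs = 4p − 40.
Without the tax, 92 − 2p = 4p − 40 gives 6p = 132, so p* = $22 and q* = 48.
With the tax collected from buyers, demand (in seller-price terms) shifts: qd = 92 − 2(p + 22.5).
New equilibrium: buyers pay $37, sellers receive $14.5, q = 18. (Wedge: pb − ps = 22.5.)
Burden on buyers: $15; on sellers: $7.5. (They sum to $22.5.)

Buyers bear $15 per board-foot; sellers bear $7.5 per board-foot.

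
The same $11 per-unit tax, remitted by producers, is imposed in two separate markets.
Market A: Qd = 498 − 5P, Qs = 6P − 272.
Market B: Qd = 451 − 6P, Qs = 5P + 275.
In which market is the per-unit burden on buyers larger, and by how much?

Market A: pre-tax P* = $70, Q* = 148; post-tax Q = 118; per-unit burden on buyers = $6.
Market B: pre-tax P* = $16, Q* = 355; post-tax Q = 325; per-unit burden on buyers = $5.
Difference: $6 vs $5 → market A is larger by $1.

Market A, by $1.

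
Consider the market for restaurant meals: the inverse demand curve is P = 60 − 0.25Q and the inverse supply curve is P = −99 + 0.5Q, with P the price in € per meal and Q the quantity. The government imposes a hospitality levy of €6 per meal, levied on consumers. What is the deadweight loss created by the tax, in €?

Deadweight loss = €24.

Rewrite in direct form: Qd = 240 − 4P and Qs = 2P + 198.
Without the tax, 240 − 4P = 2P + 198 gives 6P = 42, so P* = €7 and Q* = 212.
With the tax collected from consumers, demand (in seller-price terms) shifts: Qd = 240 − 4(P + 6).
New equilibrium: consumers pay €9, sellers receive €3, Q = 204. (Wedge: Pb − Ps = 6.)
Quantity falls by |ΔQ| = |212 − 204| = 8.
DWL = ½ · t · |ΔQ| = ½ · 6 · 8 = €24.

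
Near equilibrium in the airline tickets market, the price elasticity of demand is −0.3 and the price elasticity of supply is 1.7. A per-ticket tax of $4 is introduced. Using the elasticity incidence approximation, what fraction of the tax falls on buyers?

Buyers' share ≈ 0.85.

Incidence ratio: buyers' share ≈ εs / (εs + |εd|) = 1.7 / (1.7 + 0.3) = 0.85.
Supply is the more elastic side, so buyers bear the larger share.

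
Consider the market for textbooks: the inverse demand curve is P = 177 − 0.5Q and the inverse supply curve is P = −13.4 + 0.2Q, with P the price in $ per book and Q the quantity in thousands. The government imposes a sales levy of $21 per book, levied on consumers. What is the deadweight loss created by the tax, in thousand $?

Deadweight loss = $315 thousand.

Rewrite in direct form: Qd = 354 − 2P and Qs = 5P + 67.
Before the tax: set 354 − 2P = 5P + 67 → P* = $41, Q* = 272.
With the tax collected from consumers, demand (in seller-price terms) shifts: Qd = 354 − 2(P + 21).
Solving gives Q = 242 with consumers paying $56 and producers receiving $35 (the $21 wedge).
Quantity falls by |ΔQ| = |272 − 242| = 30.
DWL = ½ · t · |ΔQ| = ½ · 21 · 30 = $315.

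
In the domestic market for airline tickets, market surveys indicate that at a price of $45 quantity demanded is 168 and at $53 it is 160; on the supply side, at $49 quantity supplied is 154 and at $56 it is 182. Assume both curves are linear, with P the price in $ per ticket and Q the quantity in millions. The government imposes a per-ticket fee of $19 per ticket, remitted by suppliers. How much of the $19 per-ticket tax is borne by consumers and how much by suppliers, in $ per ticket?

Consumers bear $15.2 per ticket; suppliers bear $3.8 per ticket.

Demand slope: (160 − 168)/(53 − 45) = -1, so Qd = 213 − P.
Supply slope: (182 − 154)/(56 − 49) = 4, so Qs = 4P − 42.
Before the tax: set 213 − P = 4P − 42 → P* = $51, Q* = 162.
With the tax collected from suppliers, supply shifts: Qs = 4(P − 19) − 42.
New equilibrium: consumers pay $66.2, suppliers receive $47.2, Q = 146.8. (Wedge: Pb − Ps = 19.)
Burden on consumers: $15.2; on suppliers: $3.8. (They sum to $19.)
The less price-elastic side of the market bears the larger share of a per-unit tax.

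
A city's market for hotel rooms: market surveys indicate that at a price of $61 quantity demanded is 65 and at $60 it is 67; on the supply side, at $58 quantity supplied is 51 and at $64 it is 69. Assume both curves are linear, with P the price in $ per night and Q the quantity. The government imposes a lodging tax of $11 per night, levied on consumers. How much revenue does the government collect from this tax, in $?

Demand slope: (67 − 65)/(60 − 61) = -2, so Qd = 187 − 2P.
Supply slope: (69 − 51)/(64 − 58) = 3, so Qs = 3P − 123.
Before the tax: set 187 − 2P = 3P − 123 → P* = $62, Q* = 63.
With the tax collected from consumers, demand (in seller-price terms) shifts: Qd = 187 − 2(P + 11).
New equilibrium: consumers pay $68.6, producers receive $57.6, Q = 49.8. (Wedge: Pb − Ps = 11.)
Revenue = t · Q = 11 · 49.8 = $547.8.

Tax revenue = $547.8.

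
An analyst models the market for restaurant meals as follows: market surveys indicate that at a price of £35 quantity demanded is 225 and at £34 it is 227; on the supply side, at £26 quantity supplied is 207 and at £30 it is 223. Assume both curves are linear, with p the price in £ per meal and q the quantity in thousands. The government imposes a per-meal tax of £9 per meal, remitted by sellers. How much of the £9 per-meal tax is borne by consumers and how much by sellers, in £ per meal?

Consumers bear £6 per meal; sellers bear £3 per meal.

Demand slope: (227 − 225)/(34 − 35) = -2, so qd = 295 − 2p.
Supply slope: (223 − 207)/(30 − 26) = 4, so qs = 4p + 103.
Without the tax, 295 − 2p = 4p + 103 gives 6p = 192, so p* = £32 and q* = 231.
With the tax collected from sellers, supply shifts: qs = 4(p − 9) + 103.
Solving gives q = 219 with consumers paying £38 and sellers receiving £29 (the £9 wedge).
Burden on consumers: £6; on sellers: £3. (They sum to £9.)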